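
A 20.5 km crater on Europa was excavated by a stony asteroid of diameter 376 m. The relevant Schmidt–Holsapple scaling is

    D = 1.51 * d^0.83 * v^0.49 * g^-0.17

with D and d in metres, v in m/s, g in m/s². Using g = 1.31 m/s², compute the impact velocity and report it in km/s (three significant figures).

Rearranging for v: v = [D / (1.51 · 376^0.83 · 1.31^-0.17)]^(1/0.49).
D = 20500 m.
376^0.83 = 137.2
1.31^-0.17 = 0.9551
Denominator = 1.51 × 137.2 × 0.9551 = 197.9
D / 197.9 = 20500 / 197.9 = 103.6
v = 103.6^(1/0.49) = 103.6^2.0408 = 12970 m/s

v ≈ 13.0 km/s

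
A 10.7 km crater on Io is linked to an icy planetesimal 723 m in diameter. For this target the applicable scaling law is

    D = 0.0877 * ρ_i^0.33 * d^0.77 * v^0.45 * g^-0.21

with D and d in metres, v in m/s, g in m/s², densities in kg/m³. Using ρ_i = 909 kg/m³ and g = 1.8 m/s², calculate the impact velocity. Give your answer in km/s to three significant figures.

v ≈ 22.9 km/s

Rearranging for v: v = [D / (0.0877 · 909^0.33 · 723^0.77 · 1.8^-0.21)]^(1/0.45).
D = 10700 m.
909^0.33 = 9.469
723^0.77 = 159.1
1.8^-0.21 = 0.8839
Denominator = 0.0877 × 9.469 × 159.1 × 0.8839 = 116.8
D / 116.8 = 10700 / 116.8 = 91.61
v = 91.61^(1/0.45) = 91.61^2.2222 = 22900 m/s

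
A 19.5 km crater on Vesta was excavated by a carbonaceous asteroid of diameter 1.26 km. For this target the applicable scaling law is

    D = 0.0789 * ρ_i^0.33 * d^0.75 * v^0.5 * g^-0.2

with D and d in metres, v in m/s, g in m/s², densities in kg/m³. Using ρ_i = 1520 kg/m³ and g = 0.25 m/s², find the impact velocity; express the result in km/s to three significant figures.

Rearranging for v: v = [D / (0.0789 · 1520^0.33 · 1260^0.75 · 0.25^-0.2)]^(1/0.5).
D = 19500 m.
1520^0.33 = 11.22
1260^0.75 = 211.5
0.25^-0.2 = 1.320
Denominator = 0.0789 × 11.22 × 211.5 × 1.320 = 247.1
D / 247.1 = 19500 / 247.1 = 78.92
v = 78.92^(1/0.5) = 78.92^2 = 6228 m/s

v ≈ 6.23 km/s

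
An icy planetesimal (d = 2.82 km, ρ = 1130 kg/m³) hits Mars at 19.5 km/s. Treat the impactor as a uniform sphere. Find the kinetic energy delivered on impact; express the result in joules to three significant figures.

E ≈ 2.52 × 10^21 J

d = 2820 m; v = 19500 m/s.
Mass m = (π/6) ρ d³ = (π/6) × 1130 × (2820)³ = 1.327 × 10^13 kg
E = ½ m v² = 0.5 × 1.327 × 10^13 × (19500)² = 2.523 × 10^21 J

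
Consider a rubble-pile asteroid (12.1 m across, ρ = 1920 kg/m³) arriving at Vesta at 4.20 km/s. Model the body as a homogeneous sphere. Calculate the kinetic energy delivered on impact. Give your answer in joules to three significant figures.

v = 4200 m/s.
Mass m = (π/6) ρ d³ = (π/6) × 1920 × (12.1)³ = 1.781 × 10^6 kg
E = ½ m v² = 0.5 × 1.781 × 10^6 × (4200)² = 1.571 × 10^13 J

E ≈ 1.57 × 10^13 J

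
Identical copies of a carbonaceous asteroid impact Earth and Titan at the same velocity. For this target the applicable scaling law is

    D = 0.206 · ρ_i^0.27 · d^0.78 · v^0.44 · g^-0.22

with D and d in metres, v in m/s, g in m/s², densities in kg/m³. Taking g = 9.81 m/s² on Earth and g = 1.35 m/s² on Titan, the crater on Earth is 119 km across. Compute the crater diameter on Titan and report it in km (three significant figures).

All impactor-dependent factors cancel in the ratio, leaving D_Titan/D_Earth = (g_Titan/g_Earth)^-0.22.
(1.35/9.81)^-0.22 = 0.1376^-0.22 = 1.547
D_Titan = 1.547 × 119 km = 184 km

D ≈ 184 km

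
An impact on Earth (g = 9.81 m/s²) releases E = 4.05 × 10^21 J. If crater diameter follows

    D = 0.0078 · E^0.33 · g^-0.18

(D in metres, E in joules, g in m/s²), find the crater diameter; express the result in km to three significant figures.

D ≈ 69.8 km

E^0.33 = (4.05 × 10^21)^0.33 = 1.350 × 10^7
g^-0.18 = 9.81^-0.18 = 0.6630
D = 0.0078 × 1.350 × 10^7 × 0.6630 = 69814 m
   = 69.81 km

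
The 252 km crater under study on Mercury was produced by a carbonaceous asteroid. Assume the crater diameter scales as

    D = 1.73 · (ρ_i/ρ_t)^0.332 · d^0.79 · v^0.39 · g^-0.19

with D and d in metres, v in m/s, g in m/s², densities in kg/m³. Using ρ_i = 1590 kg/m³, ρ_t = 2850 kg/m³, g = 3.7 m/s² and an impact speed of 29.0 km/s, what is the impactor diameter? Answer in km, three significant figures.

d ≈ 37.7 km

Rearranging for d: d = [D / (1.73 · (1590/2850)^0.332 · 29000^0.39 · 3.7^-0.19)]^(1/0.79).
D = 252000 m.
(1590/2850)^0.332 = 0.8239
29000^0.39 = 55.00
3.7^-0.19 = 0.7799
Denominator = 1.73 × 0.8239 × 55.00 × 0.7799 = 61.14
D / 61.14 = 252000 / 61.14 = 4122
d = 4122^(1/0.79) = 4122^1.2658 = 37671 m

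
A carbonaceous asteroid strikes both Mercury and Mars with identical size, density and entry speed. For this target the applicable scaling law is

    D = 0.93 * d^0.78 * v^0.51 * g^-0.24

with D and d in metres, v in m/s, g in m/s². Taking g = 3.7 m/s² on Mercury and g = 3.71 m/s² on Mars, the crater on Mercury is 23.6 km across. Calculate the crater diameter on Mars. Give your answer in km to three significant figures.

All impactor-dependent factors cancel in the ratio, leaving D_Mars/D_Mercury = (g_Mars/g_Mercury)^-0.24.
(3.71/3.7)^-0.24 = 1.003^-0.24 = 0.9993
D_Mars = 0.9993 × 23.6 km = 23.6 km

D ≈ 23.6 km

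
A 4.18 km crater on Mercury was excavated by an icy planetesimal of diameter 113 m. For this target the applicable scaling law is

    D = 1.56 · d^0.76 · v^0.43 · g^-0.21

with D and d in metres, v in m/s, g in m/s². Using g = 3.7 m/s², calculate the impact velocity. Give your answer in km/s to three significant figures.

v ≈ 41.8 km/s

Rearranging for v: v = [D / (1.56 · 113^0.76 · 3.7^-0.21)]^(1/0.43).
D = 4180 m.
113^0.76 = 36.34
3.7^-0.21 = 0.7598
Denominator = 1.56 × 36.34 × 0.7598 = 43.07
D / 43.07 = 4180 / 43.07 = 97.05
v = 97.05^(1/0.43) = 97.05^2.3256 = 41779 m/s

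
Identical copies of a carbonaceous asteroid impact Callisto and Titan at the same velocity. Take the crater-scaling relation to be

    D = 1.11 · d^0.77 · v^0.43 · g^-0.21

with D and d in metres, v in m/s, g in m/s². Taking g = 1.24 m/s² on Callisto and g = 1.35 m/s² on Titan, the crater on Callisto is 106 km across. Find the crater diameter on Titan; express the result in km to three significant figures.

All impactor-dependent factors cancel in the ratio, leaving D_Titan/D_Callisto = (g_Titan/g_Callisto)^-0.21.
(1.35/1.24)^-0.21 = 1.089^-0.21 = 0.9823
D_Titan = 0.9823 × 106 km = 104 km

D ≈ 104 km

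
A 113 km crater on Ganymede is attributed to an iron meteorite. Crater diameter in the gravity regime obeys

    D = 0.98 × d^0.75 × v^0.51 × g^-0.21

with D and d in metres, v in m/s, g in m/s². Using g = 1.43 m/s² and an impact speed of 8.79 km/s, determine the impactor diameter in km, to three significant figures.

d ≈ 12.9 km

Rearranging for d: d = [D / (0.98 · 8790^0.51 · 1.43^-0.21)]^(1/0.75).
D = 113000 m.
8790^0.51 = 102.7
1.43^-0.21 = 0.9276
Denominator = 0.98 × 102.7 × 0.9276 = 93.36
D / 93.36 = 113000 / 93.36 = 1210
d = 1210^(1/0.75) = 1210^1.3333 = 12891 m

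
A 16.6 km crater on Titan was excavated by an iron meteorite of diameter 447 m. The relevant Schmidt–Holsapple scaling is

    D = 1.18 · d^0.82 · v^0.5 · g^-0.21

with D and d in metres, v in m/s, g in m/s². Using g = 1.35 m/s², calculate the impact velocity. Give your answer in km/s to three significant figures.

v ≈ 10.1 km/s

Rearranging for v: v = [D / (1.18 · 447^0.82 · 1.35^-0.21)]^(1/0.5).
D = 16600 m.
447^0.82 = 149.0
1.35^-0.21 = 0.9389
Denominator = 1.18 × 149.0 × 0.9389 = 165.1
D / 165.1 = 16600 / 165.1 = 100.5
v = 100.5^(1/0.5) = 100.5^2 = 10100 m/s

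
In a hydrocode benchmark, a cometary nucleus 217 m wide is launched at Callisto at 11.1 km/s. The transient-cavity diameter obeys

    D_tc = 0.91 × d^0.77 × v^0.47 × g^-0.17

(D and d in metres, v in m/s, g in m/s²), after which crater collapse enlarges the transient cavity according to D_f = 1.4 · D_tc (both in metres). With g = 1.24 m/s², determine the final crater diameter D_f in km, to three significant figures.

v = 11100 m/s.
d^0.77 = 217^0.77 = 62.96
v^0.47 = 11100^0.47 = 79.67
g^-0.17 = 1.24^-0.17 = 0.9641
D_tc = 0.91 × 62.96 × 79.67 × 0.9641 = 4401 m
D_f = 1.4 × 4401 = 6161 m
     = 6.161 km

D_f ≈ 6.16 km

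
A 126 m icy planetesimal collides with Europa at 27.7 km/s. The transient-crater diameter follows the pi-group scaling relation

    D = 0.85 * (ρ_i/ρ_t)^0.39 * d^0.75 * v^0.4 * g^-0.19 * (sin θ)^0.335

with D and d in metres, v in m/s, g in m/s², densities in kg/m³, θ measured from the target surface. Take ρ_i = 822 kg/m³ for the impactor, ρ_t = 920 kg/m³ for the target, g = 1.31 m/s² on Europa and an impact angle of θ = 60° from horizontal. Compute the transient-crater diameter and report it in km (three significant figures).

In SI units: v = 27700 m/s.
(ρ_i/ρ_t)^0.39 = (822/920)^0.39 = 0.9570
d^0.75 = 126^0.75 = 37.61
v^0.4 = 27700^0.4 = 59.84
g^-0.19 = 1.31^-0.19 = 0.9500
(sin 60°)^0.335 = 0.8660^0.335 = 0.9529
D = 0.85 × 0.9570 × 37.61 × 59.84 × 0.9500 × 0.9529 = 1657 m
   = 1.657 km

D ≈ 1.66 km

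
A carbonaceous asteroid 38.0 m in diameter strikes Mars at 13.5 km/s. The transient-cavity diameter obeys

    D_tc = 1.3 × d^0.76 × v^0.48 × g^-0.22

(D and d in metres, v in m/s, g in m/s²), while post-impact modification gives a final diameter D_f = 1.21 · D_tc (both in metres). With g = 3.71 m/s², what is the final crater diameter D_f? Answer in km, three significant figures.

v = 13500 m/s.
d^0.76 = 38^0.76 = 15.87
v^0.48 = 13500^0.48 = 96.06
g^-0.22 = 3.71^-0.22 = 0.7494
D_tc = 1.3 × 15.87 × 96.06 × 0.7494 = 1485 m
D_f = 1.21 × 1485 = 1797 m
     = 1.797 km

D_f ≈ 1.80 km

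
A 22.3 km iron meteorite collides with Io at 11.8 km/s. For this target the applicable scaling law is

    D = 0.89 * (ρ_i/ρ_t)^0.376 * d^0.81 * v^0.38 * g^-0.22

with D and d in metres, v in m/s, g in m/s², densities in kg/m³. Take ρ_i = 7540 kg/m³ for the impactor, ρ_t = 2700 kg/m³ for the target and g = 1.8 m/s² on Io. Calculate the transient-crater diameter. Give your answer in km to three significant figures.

D ≈ 135 km

In SI units: d = 22300 m, v = 11800 m/s.
(ρ_i/ρ_t)^0.376 = (7540/2700)^0.376 = 1.471
d^0.81 = 22300^0.81 = 3328
v^0.38 = 11800^0.38 = 35.26
g^-0.22 = 1.8^-0.22 = 0.8787
D = 0.89 × 1.471 × 3328 × 35.26 × 0.8787 = 1.350 × 10^5 m
   = 135.0 km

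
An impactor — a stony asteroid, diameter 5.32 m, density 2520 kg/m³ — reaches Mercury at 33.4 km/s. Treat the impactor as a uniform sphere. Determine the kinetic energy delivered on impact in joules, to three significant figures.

v = 33400 m/s.
Mass m = (π/6) ρ d³ = (π/6) × 2520 × (5.32)³ = 1.987 × 10^5 kg
E = ½ m v² = 0.5 × 1.987 × 10^5 × (33400)² = 1.108 × 10^14 J

E ≈ 1.11 × 10^14 J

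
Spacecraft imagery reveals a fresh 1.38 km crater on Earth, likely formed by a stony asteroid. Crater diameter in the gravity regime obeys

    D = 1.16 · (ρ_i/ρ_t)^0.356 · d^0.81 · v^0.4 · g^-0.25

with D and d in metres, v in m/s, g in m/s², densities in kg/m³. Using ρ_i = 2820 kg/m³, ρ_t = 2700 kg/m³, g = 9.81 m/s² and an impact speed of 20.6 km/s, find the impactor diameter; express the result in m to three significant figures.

d ≈ 92.1 m

Rearranging for d: d = [D / (1.16 · (2820/2700)^0.356 · 20600^0.4 · 9.81^-0.25)]^(1/0.81).
D = 1380 m.
(2820/2700)^0.356 = 1.016
20600^0.4 = 53.16
9.81^-0.25 = 0.5650
Denominator = 1.16 × 1.016 × 53.16 × 0.5650 = 35.40
D / 35.40 = 1380 / 35.40 = 38.98
d = 38.98^(1/0.81) = 38.98^1.2346 = 92.06 m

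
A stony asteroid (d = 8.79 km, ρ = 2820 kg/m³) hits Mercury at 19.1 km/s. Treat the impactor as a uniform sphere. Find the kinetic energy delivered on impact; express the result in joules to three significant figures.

E ≈ 1.83 × 10^23 J

d = 8790 m; v = 19100 m/s.
Mass m = (π/6) ρ d³ = (π/6) × 2820 × (8790)³ = 1.003 × 10^15 kg
E = ½ m v² = 0.5 × 1.003 × 10^15 × (19100)² = 1.830 × 10^23 J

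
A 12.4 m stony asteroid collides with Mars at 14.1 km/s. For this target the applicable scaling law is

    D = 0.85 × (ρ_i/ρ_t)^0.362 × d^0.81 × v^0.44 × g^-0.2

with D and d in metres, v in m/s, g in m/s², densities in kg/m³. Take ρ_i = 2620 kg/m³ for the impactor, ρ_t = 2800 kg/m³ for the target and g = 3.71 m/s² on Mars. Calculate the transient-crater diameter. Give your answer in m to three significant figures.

D ≈ 328 m

In SI units: v = 14100 m/s.
(ρ_i/ρ_t)^0.362 = (2620/2800)^0.362 = 0.9762
d^0.81 = 12.4^0.81 = 7.685
v^0.44 = 14100^0.44 = 66.94
g^-0.2 = 3.71^-0.2 = 0.7694
D = 0.85 × 0.9762 × 7.685 × 66.94 × 0.7694 = 328.4 m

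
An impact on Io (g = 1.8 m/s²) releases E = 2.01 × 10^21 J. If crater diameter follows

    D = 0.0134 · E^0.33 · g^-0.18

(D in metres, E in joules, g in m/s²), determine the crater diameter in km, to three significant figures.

E^0.33 = (2.01 × 10^21)^0.33 = 1.072 × 10^7
g^-0.18 = 1.8^-0.18 = 0.8996
D = 0.0134 × 1.072 × 10^7 × 0.8996 = 1.292 × 10^5 m
   = 129.2 km

D ≈ 129 km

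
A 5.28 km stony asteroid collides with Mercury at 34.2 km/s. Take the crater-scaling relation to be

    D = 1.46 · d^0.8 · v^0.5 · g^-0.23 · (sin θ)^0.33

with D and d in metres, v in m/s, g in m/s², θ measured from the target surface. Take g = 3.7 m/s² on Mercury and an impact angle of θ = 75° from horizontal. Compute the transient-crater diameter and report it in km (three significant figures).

D ≈ 188 km

In SI units: d = 5280 m, v = 34200 m/s.
d^0.8 = 5280^0.8 = 950.8
v^0.5 = 34200^0.5 = 184.9
g^-0.23 = 3.7^-0.23 = 0.7401
(sin 75°)^0.33 = 0.9659^0.33 = 0.9886
D = 1.46 × 950.8 × 184.9 × 0.7401 × 0.9886 = 1.878 × 10^5 m
   = 187.8 km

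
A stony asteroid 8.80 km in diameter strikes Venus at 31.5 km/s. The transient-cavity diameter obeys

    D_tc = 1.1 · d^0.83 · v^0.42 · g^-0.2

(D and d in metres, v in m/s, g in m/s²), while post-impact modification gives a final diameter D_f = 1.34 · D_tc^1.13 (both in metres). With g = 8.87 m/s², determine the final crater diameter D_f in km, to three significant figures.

D_f ≈ 622 km

In SI: d = 8800 m, v = 31500 m/s.
d^0.83 = 8800^0.83 = 1879
v^0.42 = 31500^0.42 = 77.50
g^-0.2 = 8.87^-0.2 = 0.6463
D_tc = 1.1 × 1879 × 77.50 × 0.6463 = 1.035 × 10^5 m
D_f = 1.34 × (1.035 × 10^5)^1.13 = 6.223 × 10^5 m
     = 622.3 km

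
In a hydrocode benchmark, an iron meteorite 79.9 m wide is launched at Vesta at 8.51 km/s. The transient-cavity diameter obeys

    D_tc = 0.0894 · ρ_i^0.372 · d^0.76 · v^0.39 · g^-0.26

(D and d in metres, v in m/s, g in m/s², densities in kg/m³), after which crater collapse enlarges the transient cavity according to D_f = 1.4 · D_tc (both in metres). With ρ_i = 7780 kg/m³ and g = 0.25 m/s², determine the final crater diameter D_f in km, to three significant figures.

v = 8510 m/s.
ρ_i^0.372 = 7780^0.372 = 28.02
d^0.76 = 79.9^0.76 = 27.92
v^0.39 = 8510^0.39 = 34.09
g^-0.26 = 0.25^-0.26 = 1.434
D_tc = 0.0894 × 28.02 × 27.92 × 34.09 × 1.434 = 3419 m
D_f = 1.4 × 3419 = 4787 m
     = 4.787 km

D_f ≈ 4.79 km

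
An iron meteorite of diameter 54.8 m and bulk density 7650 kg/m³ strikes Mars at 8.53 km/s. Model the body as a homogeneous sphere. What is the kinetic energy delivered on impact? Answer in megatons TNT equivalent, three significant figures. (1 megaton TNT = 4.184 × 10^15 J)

E ≈ 5.73 Mt TNT

v = 8530 m/s.
Mass m = (π/6) ρ d³ = (π/6) × 7650 × (54.8)³ = 6.592 × 10^8 kg
E = ½ m v² = 0.5 × 6.592 × 10^8 × (8530)² = 2.398 × 10^16 J
   = 2.398 × 10^16 / 4.184×10^15 = 5.731 Mt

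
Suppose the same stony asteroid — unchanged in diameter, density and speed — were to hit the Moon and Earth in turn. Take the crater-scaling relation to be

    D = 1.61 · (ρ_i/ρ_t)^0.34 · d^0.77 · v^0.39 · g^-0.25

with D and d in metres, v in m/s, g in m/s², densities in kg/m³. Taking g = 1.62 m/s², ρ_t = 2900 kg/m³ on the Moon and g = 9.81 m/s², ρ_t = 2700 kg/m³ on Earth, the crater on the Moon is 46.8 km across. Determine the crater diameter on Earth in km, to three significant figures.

D ≈ 30.6 km

The impactor-only factors (d, v, ρ_i) cancel in the ratio, leaving D_Earth/D_Moon = (g_Earth/g_Moon)^-0.25 · (ρ_t,Moon/ρ_t,Earth)^0.34.
(9.81/1.62)^-0.25 = 6.056^-0.25 = 0.6375
(2900/2700)^0.34 = 1.074^0.34 = 1.025
Ratio = 0.6375 × 1.025 = 0.6534
D_Earth = 0.6534 × 46.8 km = 30.6 km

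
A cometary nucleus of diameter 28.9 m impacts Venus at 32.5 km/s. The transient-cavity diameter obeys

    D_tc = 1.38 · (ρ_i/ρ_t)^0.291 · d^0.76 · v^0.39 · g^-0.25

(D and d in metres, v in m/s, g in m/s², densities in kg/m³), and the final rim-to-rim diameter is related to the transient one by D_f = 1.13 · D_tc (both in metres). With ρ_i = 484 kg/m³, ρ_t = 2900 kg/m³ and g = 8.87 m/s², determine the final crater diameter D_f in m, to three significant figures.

D_f ≈ 398 m

v = 32500 m/s.
(ρ_i/ρ_t)^0.291 = (484/2900)^0.291 = 0.5939
d^0.76 = 28.9^0.76 = 12.89
v^0.39 = 32500^0.39 = 57.50
g^-0.25 = 8.87^-0.25 = 0.5795
D_tc = 1.38 × 0.5939 × 12.89 × 57.50 × 0.5795 = 352.0 m
D_f = 1.13 × 352.0 = 397.8 m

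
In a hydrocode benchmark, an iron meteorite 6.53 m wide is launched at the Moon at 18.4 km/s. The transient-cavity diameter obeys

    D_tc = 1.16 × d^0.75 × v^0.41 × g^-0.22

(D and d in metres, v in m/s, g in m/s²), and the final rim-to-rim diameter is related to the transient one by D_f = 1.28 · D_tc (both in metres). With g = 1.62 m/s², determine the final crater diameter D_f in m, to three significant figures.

v = 18400 m/s.
d^0.75 = 6.53^0.75 = 4.085
v^0.41 = 18400^0.41 = 56.05
g^-0.22 = 1.62^-0.22 = 0.8993
D_tc = 1.16 × 4.085 × 56.05 × 0.8993 = 238.9 m
D_f = 1.28 × 238.9 = 305.8 m

D_f ≈ 306 m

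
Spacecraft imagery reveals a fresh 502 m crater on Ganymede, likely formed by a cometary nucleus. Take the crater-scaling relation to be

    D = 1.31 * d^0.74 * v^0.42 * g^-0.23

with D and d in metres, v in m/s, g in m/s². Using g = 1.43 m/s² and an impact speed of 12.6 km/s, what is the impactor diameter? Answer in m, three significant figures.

Rearranging for d: d = [D / (1.31 · 12600^0.42 · 1.43^-0.23)]^(1/0.74).
12600^0.42 = 52.74
1.43^-0.23 = 0.9210
Denominator = 1.31 × 52.74 × 0.9210 = 63.63
D / 63.63 = 502 / 63.63 = 7.889
d = 7.889^(1/0.74) = 7.889^1.3514 = 16.30 m

d ≈ 16.3 m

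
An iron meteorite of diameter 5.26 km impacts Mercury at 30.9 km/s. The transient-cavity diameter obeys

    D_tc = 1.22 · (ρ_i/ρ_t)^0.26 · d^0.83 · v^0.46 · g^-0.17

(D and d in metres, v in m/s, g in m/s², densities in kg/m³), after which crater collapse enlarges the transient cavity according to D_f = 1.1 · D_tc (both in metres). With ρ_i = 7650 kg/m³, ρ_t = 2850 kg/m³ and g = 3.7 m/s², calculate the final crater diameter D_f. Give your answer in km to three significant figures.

In SI: d = 5260 m, v = 30900 m/s.
(ρ_i/ρ_t)^0.26 = (7650/2850)^0.26 = 1.293
d^0.83 = 5260^0.83 = 1226
v^0.46 = 30900^0.46 = 116.2
g^-0.17 = 3.7^-0.17 = 0.8006
D_tc = 1.22 × 1.293 × 1226 × 116.2 × 0.8006 = 1.799 × 10^5 m
D_f = 1.1 × 1.799 × 10^5 = 1.979 × 10^5 m
     = 197.9 km

D_f ≈ 198 km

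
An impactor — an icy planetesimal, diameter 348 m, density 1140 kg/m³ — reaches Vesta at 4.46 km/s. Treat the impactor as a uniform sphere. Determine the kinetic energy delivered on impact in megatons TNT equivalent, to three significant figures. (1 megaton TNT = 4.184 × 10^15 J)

E ≈ 59.8 Mt TNT

v = 4460 m/s.
Mass m = (π/6) ρ d³ = (π/6) × 1140 × (348)³ = 2.516 × 10^10 kg
E = ½ m v² = 0.5 × 2.516 × 10^10 × (4460)² = 2.502 × 10^17 J
   = 2.502 × 10^17 / 4.184×10^15 = 59.80 Mt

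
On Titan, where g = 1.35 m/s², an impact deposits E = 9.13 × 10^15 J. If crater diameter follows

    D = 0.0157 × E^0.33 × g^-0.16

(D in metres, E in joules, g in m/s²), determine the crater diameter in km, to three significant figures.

D ≈ 2.77 km

E^0.33 = (9.13 × 10^15)^0.33 = 1.849 × 10^5
g^-0.16 = 1.35^-0.16 = 0.9531
D = 0.0157 × 1.849 × 10^5 × 0.9531 = 2767 m
   = 2.767 km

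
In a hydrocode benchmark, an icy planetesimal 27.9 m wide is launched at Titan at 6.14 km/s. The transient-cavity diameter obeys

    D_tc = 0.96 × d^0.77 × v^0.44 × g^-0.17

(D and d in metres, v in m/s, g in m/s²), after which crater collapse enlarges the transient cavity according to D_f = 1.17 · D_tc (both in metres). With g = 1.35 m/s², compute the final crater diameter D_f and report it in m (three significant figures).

v = 6140 m/s.
d^0.77 = 27.9^0.77 = 12.98
v^0.44 = 6140^0.44 = 46.43
g^-0.17 = 1.35^-0.17 = 0.9503
D_tc = 0.96 × 12.98 × 46.43 × 0.9503 = 549.8 m
D_f = 1.17 × 549.8 = 643.3 m

D_f ≈ 643 m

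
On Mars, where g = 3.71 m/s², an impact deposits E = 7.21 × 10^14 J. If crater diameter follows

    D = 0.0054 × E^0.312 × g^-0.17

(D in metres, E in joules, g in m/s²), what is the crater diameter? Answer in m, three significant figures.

E^0.312 = (7.21 × 10^14)^0.312 = 4.322 × 10^4
g^-0.17 = 3.71^-0.17 = 0.8002
D = 0.0054 × 4.322 × 10^4 × 0.8002 = 186.8 m

D ≈ 187 m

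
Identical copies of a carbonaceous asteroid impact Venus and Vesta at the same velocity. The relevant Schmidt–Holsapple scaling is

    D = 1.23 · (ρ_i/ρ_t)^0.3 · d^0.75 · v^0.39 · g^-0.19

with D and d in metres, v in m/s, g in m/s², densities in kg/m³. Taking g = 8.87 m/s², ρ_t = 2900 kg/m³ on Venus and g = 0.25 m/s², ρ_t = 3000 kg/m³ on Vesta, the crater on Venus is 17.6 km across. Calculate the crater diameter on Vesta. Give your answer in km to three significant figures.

The impactor-only factors (d, v, ρ_i) cancel in the ratio, leaving D_Vesta/D_Venus = (g_Vesta/g_Venus)^-0.19 · (ρ_t,Venus/ρ_t,Vesta)^0.3.
(0.25/8.87)^-0.19 = 0.02818^-0.19 = 1.970
(2900/3000)^0.3 = 0.9667^0.3 = 0.9899
Ratio = 1.970 × 0.9899 = 1.950
D_Vesta = 1.950 × 17.6 km = 34.3 km

D ≈ 34.3 km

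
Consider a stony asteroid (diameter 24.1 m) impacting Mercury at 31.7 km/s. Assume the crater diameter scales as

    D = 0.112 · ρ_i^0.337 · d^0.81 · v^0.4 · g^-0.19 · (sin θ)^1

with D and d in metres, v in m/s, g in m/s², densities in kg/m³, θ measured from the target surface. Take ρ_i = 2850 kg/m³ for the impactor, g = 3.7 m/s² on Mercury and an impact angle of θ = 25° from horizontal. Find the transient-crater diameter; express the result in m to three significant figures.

In SI units: v = 31700 m/s.
ρ_i^0.337 = 2850^0.337 = 14.60
d^0.81 = 24.1^0.81 = 13.17
v^0.4 = 31700^0.4 = 63.16
g^-0.19 = 3.7^-0.19 = 0.7799
(sin 25°)^1 = 0.4226^1 = 0.4226
D = 0.112 × 14.60 × 13.17 × 63.16 × 0.7799 × 0.4226 = 448.3 m

D ≈ 448 m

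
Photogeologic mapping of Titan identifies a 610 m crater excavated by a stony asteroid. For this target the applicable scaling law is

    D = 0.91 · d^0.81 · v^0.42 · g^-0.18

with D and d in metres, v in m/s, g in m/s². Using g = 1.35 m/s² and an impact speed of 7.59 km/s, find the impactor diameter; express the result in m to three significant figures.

Rearranging for d: d = [D / (0.91 · 7590^0.42 · 1.35^-0.18)]^(1/0.81).
7590^0.42 = 42.63
1.35^-0.18 = 0.9474
Denominator = 0.91 × 42.63 × 0.9474 = 36.75
D / 36.75 = 610 / 36.75 = 16.60
d = 16.60^(1/0.81) = 16.60^1.2346 = 32.09 m

d ≈ 32.1 m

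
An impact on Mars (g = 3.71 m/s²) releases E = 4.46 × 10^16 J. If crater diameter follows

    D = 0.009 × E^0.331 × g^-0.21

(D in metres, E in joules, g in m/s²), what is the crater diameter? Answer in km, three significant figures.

E^0.331 = (4.46 × 10^16)^0.331 = 3.243 × 10^5
g^-0.21 = 3.71^-0.21 = 0.7593
D = 0.009 × 3.243 × 10^5 × 0.7593 = 2216 m
   = 2.216 km

D ≈ 2.22 km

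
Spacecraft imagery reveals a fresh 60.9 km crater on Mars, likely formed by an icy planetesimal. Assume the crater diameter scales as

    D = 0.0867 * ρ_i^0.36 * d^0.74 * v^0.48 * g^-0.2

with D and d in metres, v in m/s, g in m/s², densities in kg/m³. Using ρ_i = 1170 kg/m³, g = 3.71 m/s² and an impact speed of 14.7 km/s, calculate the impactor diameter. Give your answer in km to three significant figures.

d ≈ 7.23 km

Rearranging for d: d = [D / (0.0867 · 1170^0.36 · 14700^0.48 · 3.71^-0.2)]^(1/0.74).
D = 60900 m.
1170^0.36 = 12.72
14700^0.48 = 100.1
3.71^-0.2 = 0.7694
Denominator = 0.0867 × 12.72 × 100.1 × 0.7694 = 84.94
D / 84.94 = 60900 / 84.94 = 717.0
d = 717.0^(1/0.74) = 717.0^1.3514 = 7227 m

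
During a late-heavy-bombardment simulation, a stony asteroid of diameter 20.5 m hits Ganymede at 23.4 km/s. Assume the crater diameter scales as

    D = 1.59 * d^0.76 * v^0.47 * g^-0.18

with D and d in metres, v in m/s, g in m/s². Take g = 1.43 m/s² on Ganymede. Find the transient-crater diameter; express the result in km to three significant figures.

In SI units: v = 23400 m/s.
d^0.76 = 20.5^0.76 = 9.930
v^0.47 = 23400^0.47 = 113.1
g^-0.18 = 1.43^-0.18 = 0.9376
D = 1.59 × 9.930 × 113.1 × 0.9376 = 1674 m
   = 1.674 km

D ≈ 1.67 km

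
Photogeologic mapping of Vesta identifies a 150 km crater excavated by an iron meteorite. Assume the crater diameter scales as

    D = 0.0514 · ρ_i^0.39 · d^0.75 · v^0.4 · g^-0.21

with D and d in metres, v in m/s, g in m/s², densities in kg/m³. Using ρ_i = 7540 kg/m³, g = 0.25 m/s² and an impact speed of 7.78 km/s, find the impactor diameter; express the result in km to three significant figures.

Rearranging for d: d = [D / (0.0514 · 7540^0.39 · 7780^0.4 · 0.25^-0.21)]^(1/0.75).
D = 150000 m.
7540^0.39 = 32.52
7780^0.4 = 36.01
0.25^-0.21 = 1.338
Denominator = 0.0514 × 32.52 × 36.01 × 1.338 = 80.54
D / 80.54 = 150000 / 80.54 = 1862
d = 1862^(1/0.75) = 1862^1.3333 = 22901 m

d ≈ 22.9 km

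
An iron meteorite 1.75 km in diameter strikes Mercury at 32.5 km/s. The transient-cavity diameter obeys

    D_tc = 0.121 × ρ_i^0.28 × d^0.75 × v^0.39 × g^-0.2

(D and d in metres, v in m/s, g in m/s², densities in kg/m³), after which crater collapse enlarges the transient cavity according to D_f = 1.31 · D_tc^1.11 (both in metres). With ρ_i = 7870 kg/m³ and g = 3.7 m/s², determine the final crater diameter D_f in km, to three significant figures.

D_f ≈ 68.7 km

In SI: d = 1750 m, v = 32500 m/s.
ρ_i^0.28 = 7870^0.28 = 12.33
d^0.75 = 1750^0.75 = 270.6
v^0.39 = 32500^0.39 = 57.50
g^-0.2 = 3.7^-0.2 = 0.7698
D_tc = 0.121 × 12.33 × 270.6 × 57.50 × 0.7698 = 17870 m
D_f = 1.31 × (17870)^1.11 = 68727 m
     = 68.73 km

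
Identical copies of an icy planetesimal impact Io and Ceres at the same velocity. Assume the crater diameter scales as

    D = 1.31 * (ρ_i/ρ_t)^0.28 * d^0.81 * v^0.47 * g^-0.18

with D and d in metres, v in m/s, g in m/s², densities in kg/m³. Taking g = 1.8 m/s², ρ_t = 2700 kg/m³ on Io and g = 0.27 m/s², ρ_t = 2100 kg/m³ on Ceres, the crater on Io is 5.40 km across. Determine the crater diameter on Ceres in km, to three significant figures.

The impactor-only factors (d, v, ρ_i) cancel in the ratio, leaving D_Ceres/D_Io = (g_Ceres/g_Io)^-0.18 · (ρ_t,Io/ρ_t,Ceres)^0.28.
(0.27/1.8)^-0.18 = 0.1500^-0.18 = 1.407
(2700/2100)^0.28 = 1.286^0.28 = 1.073
Ratio = 1.407 × 1.073 = 1.510
D_Ceres = 1.510 × 5.40 km = 8.15 km

D ≈ 8.15 km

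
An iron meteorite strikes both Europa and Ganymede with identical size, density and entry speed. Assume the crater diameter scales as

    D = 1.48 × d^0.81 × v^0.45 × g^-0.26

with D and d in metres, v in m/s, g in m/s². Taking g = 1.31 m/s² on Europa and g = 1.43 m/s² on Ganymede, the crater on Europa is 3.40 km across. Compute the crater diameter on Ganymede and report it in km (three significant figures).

D ≈ 3.32 km

All impactor-dependent factors cancel in the ratio, leaving D_Ganymede/D_Europa = (g_Ganymede/g_Europa)^-0.26.
(1.43/1.31)^-0.26 = 1.092^-0.26 = 0.9774
D_Ganymede = 0.9774 × 3.40 km = 3.32 km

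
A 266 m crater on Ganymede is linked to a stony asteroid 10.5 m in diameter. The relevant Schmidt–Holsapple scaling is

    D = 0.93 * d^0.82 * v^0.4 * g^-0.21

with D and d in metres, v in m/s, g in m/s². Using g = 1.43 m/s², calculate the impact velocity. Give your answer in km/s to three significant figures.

Rearranging for v: v = [D / (0.93 · 10.5^0.82 · 1.43^-0.21)]^(1/0.4).
10.5^0.82 = 6.877
1.43^-0.21 = 0.9276
Denominator = 0.93 × 6.877 × 0.9276 = 5.933
D / 5.933 = 266 / 5.933 = 44.83
v = 44.83^(1/0.4) = 44.83^2.5 = 13456 m/s

v ≈ 13.5 km/s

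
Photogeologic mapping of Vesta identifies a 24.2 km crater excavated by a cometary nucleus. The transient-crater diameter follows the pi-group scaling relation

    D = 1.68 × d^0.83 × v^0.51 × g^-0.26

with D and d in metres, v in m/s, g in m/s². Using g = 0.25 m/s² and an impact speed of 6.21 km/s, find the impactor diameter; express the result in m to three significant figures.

d ≈ 310 m

Rearranging for d: d = [D / (1.68 · 6210^0.51 · 0.25^-0.26)]^(1/0.83).
D = 24200 m.
6210^0.51 = 86.00
0.25^-0.26 = 1.434
Denominator = 1.68 × 86.00 × 1.434 = 207.2
D / 207.2 = 24200 / 207.2 = 116.8
d = 116.8^(1/0.83) = 116.8^1.2048 = 309.6 m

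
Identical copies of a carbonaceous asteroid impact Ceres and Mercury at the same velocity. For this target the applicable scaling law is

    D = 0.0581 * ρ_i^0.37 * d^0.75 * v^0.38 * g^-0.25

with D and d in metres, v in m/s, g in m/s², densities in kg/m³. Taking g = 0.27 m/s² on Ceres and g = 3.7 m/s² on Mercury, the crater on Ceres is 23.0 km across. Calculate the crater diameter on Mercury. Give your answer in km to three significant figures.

D ≈ 12.0 km

All impactor-dependent factors cancel in the ratio, leaving D_Mercury/D_Ceres = (g_Mercury/g_Ceres)^-0.25.
(3.7/0.27)^-0.25 = 13.70^-0.25 = 0.5198
D_Mercury = 0.5198 × 23.0 km = 12.0 km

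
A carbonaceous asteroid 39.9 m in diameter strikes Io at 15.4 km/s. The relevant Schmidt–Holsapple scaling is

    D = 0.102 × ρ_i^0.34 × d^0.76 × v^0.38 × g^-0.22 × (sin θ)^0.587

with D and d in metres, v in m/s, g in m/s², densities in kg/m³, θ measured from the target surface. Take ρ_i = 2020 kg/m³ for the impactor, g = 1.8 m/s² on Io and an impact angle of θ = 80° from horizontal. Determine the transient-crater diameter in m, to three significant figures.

D ≈ 759 m

In SI units: v = 15400 m/s.
ρ_i^0.34 = 2020^0.34 = 13.30
d^0.76 = 39.9^0.76 = 16.47
v^0.38 = 15400^0.38 = 39.02
g^-0.22 = 1.8^-0.22 = 0.8787
(sin 80°)^0.587 = 0.9848^0.587 = 0.9910
D = 0.102 × 13.30 × 16.47 × 39.02 × 0.8787 × 0.9910 = 759.2 m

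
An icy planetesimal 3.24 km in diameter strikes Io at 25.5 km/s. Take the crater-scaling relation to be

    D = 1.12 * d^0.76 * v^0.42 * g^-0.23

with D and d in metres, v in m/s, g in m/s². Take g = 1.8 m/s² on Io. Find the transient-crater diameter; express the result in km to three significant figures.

D ≈ 32.3 km

In SI units: d = 3240 m, v = 25500 m/s.
d^0.76 = 3240^0.76 = 465.6
v^0.42 = 25500^0.42 = 70.92
g^-0.23 = 1.8^-0.23 = 0.8735
D = 1.12 × 465.6 × 70.92 × 0.8735 = 32304 m
   = 32.30 km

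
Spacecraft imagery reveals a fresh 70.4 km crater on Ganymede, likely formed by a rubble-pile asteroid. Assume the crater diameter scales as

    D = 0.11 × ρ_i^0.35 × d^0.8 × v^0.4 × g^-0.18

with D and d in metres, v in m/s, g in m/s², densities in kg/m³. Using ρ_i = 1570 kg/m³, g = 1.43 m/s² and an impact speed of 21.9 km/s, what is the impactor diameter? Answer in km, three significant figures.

d ≈ 5.30 km

Rearranging for d: d = [D / (0.11 · 1570^0.35 · 21900^0.4 · 1.43^-0.18)]^(1/0.8).
D = 70400 m.
1570^0.35 = 13.14
21900^0.4 = 54.47
1.43^-0.18 = 0.9376
Denominator = 0.11 × 13.14 × 54.47 × 0.9376 = 73.82
D / 73.82 = 70400 / 73.82 = 953.7
d = 953.7^(1/0.8) = 953.7^1.25 = 5300 m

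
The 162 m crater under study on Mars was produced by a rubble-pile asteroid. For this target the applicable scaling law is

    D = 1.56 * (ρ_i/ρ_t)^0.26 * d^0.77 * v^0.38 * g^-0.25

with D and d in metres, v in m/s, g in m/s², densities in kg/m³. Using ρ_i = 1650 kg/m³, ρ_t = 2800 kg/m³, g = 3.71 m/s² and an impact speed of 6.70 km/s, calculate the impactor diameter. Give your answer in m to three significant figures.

d ≈ 9.84 m

Rearranging for d: d = [D / (1.56 · (1650/2800)^0.26 · 6700^0.38 · 3.71^-0.25)]^(1/0.77).
(1650/2800)^0.26 = 0.8715
6700^0.38 = 28.44
3.71^-0.25 = 0.7205
Denominator = 1.56 × 0.8715 × 28.44 × 0.7205 = 27.86
D / 27.86 = 162 / 27.86 = 5.815
d = 5.815^(1/0.77) = 5.815^1.2987 = 9.838 m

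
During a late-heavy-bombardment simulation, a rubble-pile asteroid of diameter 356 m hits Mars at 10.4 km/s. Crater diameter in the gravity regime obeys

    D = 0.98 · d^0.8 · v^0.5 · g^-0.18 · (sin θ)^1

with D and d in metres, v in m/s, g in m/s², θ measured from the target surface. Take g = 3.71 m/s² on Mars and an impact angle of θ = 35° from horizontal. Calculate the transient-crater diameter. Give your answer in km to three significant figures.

D ≈ 4.98 km

In SI units: v = 10400 m/s.
d^0.8 = 356^0.8 = 109.9
v^0.5 = 10400^0.5 = 102.0
g^-0.18 = 3.71^-0.18 = 0.7898
(sin 35°)^1 = 0.5736^1 = 0.5736
D = 0.98 × 109.9 × 102.0 × 0.7898 × 0.5736 = 4977 m
   = 4.977 km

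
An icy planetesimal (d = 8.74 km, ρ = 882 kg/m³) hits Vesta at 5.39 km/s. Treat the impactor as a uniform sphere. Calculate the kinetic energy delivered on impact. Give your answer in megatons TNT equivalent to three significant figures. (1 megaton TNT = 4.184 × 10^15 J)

E ≈ 1.07 × 10^6 Mt TNT

d = 8740 m; v = 5390 m/s.
Mass m = (π/6) ρ d³ = (π/6) × 882 × (8740)³ = 3.083 × 10^14 kg
E = ½ m v² = 0.5 × 3.083 × 10^14 × (5390)² = 4.478 × 10^21 J
   = 4.478 × 10^21 / 4.184×10^15 = 1.070 × 10^6 Mt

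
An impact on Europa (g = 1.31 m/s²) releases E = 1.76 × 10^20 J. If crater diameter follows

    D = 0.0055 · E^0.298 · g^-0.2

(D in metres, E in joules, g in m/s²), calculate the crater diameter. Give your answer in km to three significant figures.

D ≈ 5.62 km

E^0.298 = (1.76 × 10^20)^0.298 = 1.079 × 10^6
g^-0.2 = 1.31^-0.2 = 0.9474
D = 0.0055 × 1.079 × 10^6 × 0.9474 = 5622 m
   = 5.622 km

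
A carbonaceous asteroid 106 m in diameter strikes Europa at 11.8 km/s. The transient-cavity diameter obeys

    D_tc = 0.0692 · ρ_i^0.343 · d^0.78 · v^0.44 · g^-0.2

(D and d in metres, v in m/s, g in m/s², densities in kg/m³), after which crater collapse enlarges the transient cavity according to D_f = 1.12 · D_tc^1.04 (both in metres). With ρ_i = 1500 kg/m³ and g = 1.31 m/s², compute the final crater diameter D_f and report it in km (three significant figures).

D_f ≈ 2.87 km

v = 11800 m/s.
ρ_i^0.343 = 1500^0.343 = 12.29
d^0.78 = 106^0.78 = 38.00
v^0.44 = 11800^0.44 = 61.89
g^-0.2 = 1.31^-0.2 = 0.9474
D_tc = 0.0692 × 12.29 × 38.00 × 61.89 × 0.9474 = 1895 m
D_f = 1.12 × (1895)^1.04 = 2870 m
     = 2.870 km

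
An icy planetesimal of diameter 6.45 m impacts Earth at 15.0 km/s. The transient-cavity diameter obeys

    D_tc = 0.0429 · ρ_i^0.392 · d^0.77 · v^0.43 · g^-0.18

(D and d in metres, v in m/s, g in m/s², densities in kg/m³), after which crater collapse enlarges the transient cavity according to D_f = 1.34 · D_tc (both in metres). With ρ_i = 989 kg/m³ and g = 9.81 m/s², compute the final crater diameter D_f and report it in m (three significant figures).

D_f ≈ 149 m

v = 15000 m/s.
ρ_i^0.392 = 989^0.392 = 14.93
d^0.77 = 6.45^0.77 = 4.201
v^0.43 = 15000^0.43 = 62.48
g^-0.18 = 9.81^-0.18 = 0.6630
D_tc = 0.0429 × 14.93 × 4.201 × 62.48 × 0.6630 = 111.5 m
D_f = 1.34 × 111.5 = 149.4 m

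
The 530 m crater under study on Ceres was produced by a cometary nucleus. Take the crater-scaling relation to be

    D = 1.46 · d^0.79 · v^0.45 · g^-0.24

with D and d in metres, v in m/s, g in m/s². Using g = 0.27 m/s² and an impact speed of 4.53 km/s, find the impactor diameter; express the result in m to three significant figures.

d ≈ 9.66 m

Rearranging for d: d = [D / (1.46 · 4530^0.45 · 0.27^-0.24)]^(1/0.79).
4530^0.45 = 44.18
0.27^-0.24 = 1.369
Denominator = 1.46 × 44.18 × 1.369 = 88.30
D / 88.30 = 530 / 88.30 = 6.002
d = 6.002^(1/0.79) = 6.002^1.2658 = 9.664 m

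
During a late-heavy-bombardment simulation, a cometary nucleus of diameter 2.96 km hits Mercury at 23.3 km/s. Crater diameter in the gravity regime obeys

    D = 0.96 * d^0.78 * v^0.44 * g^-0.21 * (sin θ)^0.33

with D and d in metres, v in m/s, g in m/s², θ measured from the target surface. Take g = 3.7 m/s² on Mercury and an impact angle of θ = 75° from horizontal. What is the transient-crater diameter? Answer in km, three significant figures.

D ≈ 30.7 km

In SI units: d = 2960 m, v = 23300 m/s.
d^0.78 = 2960^0.78 = 510.0
v^0.44 = 23300^0.44 = 83.49
g^-0.21 = 3.7^-0.21 = 0.7598
(sin 75°)^0.33 = 0.9659^0.33 = 0.9886
D = 0.96 × 510.0 × 83.49 × 0.7598 × 0.9886 = 30704 m
   = 30.70 km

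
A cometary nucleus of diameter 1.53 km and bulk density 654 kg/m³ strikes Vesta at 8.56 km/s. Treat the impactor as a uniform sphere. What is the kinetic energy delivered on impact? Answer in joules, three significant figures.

E ≈ 4.49 × 10^19 J

d = 1530 m; v = 8560 m/s.
Mass m = (π/6) ρ d³ = (π/6) × 654 × (1530)³ = 1.226 × 10^12 kg
E = ½ m v² = 0.5 × 1.226 × 10^12 × (8560)² = 4.492 × 10^19 J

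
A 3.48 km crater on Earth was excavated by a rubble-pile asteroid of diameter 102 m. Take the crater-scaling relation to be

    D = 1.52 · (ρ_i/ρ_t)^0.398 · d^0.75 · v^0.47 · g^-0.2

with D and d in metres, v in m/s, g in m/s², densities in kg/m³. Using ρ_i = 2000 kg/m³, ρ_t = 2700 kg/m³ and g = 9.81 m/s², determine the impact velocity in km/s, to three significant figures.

Rearranging for v: v = [D / (1.52 · (2000/2700)^0.398 · 102^0.75 · 9.81^-0.2)]^(1/0.47).
D = 3480 m.
(2000/2700)^0.398 = 0.8874
102^0.75 = 32.10
9.81^-0.2 = 0.6334
Denominator = 1.52 × 0.8874 × 32.10 × 0.6334 = 27.42
D / 27.42 = 3480 / 27.42 = 126.9
v = 126.9^(1/0.47) = 126.9^2.1277 = 29891 m/s

v ≈ 29.9 km/s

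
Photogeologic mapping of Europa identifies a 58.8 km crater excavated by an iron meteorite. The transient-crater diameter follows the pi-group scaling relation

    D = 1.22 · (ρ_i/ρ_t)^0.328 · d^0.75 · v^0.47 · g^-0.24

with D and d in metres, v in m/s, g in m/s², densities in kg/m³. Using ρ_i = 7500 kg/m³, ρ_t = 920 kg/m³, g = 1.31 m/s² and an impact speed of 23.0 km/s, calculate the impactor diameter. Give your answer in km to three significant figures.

Rearranging for d: d = [D / (1.22 · (7500/920)^0.328 · 23000^0.47 · 1.31^-0.24)]^(1/0.75).
D = 58800 m.
(7500/920)^0.328 = 1.990
23000^0.47 = 112.2
1.31^-0.24 = 0.9372
Denominator = 1.22 × 1.990 × 112.2 × 0.9372 = 255.3
D / 255.3 = 58800 / 255.3 = 230.3
d = 230.3^(1/0.75) = 230.3^1.3333 = 1411 m

d ≈ 1.41 km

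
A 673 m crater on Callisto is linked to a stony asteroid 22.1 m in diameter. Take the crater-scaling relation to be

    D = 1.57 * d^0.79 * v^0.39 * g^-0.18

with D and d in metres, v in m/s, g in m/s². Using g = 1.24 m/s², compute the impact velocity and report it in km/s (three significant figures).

Rearranging for v: v = [D / (1.57 · 22.1^0.79 · 1.24^-0.18)]^(1/0.39).
22.1^0.79 = 11.54
1.24^-0.18 = 0.9620
Denominator = 1.57 × 11.54 × 0.9620 = 17.43
D / 17.43 = 673 / 17.43 = 38.61
v = 38.61^(1/0.39) = 38.61^2.5641 = 11707 m/s

v ≈ 11.7 km/s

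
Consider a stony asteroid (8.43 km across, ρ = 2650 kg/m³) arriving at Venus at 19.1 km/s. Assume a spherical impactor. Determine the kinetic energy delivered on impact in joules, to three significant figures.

E ≈ 1.52 × 10^23 J

d = 8430 m; v = 19100 m/s.
Mass m = (π/6) ρ d³ = (π/6) × 2650 × (8430)³ = 8.312 × 10^14 kg
E = ½ m v² = 0.5 × 8.312 × 10^14 × (19100)² = 1.516 × 10^23 J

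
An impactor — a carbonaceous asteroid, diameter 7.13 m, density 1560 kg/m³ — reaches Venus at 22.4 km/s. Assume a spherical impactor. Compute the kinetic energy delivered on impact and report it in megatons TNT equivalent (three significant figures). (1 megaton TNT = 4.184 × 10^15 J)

E ≈ 0.0178 Mt TNT

v = 22400 m/s.
Mass m = (π/6) ρ d³ = (π/6) × 1560 × (7.13)³ = 2.961 × 10^5 kg
E = ½ m v² = 0.5 × 2.961 × 10^5 × (22400)² = 7.429 × 10^13 J
   = 7.429 × 10^13 / 4.184×10^15 = 0.01776 Mt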